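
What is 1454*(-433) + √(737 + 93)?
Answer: -629582 + √830 ≈ -6.2955e+5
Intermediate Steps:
1454*(-433) + √(737 + 93) = -629582 + √830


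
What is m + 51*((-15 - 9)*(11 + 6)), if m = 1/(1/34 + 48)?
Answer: -33979430/1633 ≈ -20808.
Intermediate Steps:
m = 34/1633 (m = 1/(1/34 + 48) = 1/(1633/34) = 34/1633 ≈ 0.020821)
m + 51*((-15 - 9)*(11 + 6)) = 34/1633 + 51*((-15 - 9)*(11 + 6)) = 34/1633 + 51*(-24*17) = 34/1633 + 51*(-408) = 34/1633 - 20808 = -33979430/1633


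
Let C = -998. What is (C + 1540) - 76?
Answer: 466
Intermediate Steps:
(C + 1540) - 76 = (-998 + 1540) - 76 = 542 - 76 = 466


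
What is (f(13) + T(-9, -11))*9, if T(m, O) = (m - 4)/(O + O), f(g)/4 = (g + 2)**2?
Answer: 178317/22 ≈ 8105.3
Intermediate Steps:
f(g) = 4*(2 + g)**2 (f(g) = 4*(g + 2)**2 = 4*(2 + g)**2)
T(m, O) = (-4 + m)/(2*O) (T(m, O) = (-4 + m)/((2*O)) = (-4 + m)*(1/(2*O)) = (-4 + m)/(2*O))
(f(13) + T(-9, -11))*9 = (4*(2 + 13)**2 + (1/2)*(-4 - 9)/(-11))*9 = (4*15**2 + (1/2)*(-1/11)*(-13))*9 = (4*225 + 13/22)*9 = (900 + 13/22)*9 = (19813/22)*9 = 178317/22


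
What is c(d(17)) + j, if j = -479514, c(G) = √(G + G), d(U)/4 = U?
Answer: -479514 + 2*√34 ≈ -4.7950e+5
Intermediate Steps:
d(U) = 4*U
c(G) = √2*√G (c(G) = √(2*G) = √2*√G)
c(d(17)) + j = √2*√(4*17) - 479514 = √2*√68 - 479514 = √2*(2*√17) - 479514 = 2*√34 - 479514 = -479514 + 2*√34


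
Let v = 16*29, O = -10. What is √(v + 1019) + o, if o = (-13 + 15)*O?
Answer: -20 + √1483 ≈ 18.510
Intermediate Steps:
o = -20 (o = (-13 + 15)*(-10) = 2*(-10) = -20)
v = 464
√(v + 1019) + o = √(464 + 1019) - 20 = √1483 - 20 = -20 + √1483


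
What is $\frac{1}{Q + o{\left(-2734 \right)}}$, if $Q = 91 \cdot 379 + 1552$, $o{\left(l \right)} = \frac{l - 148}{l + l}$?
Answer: $\frac{2734}{98537535} \approx 2.7746 \cdot 10^{-5}$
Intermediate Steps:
$o{\left(l \right)} = \frac{-148 + l}{2 l}$
$Q = 36041$ ($Q = 34489 + 1552 = 36041$)
$\frac{1}{Q + o{\left(-2734 \right)}} = \frac{1}{36041 + \frac{-148 - 2734}{2 \left(-2734\right)}} = \frac{1}{36041 + \frac{1}{2} \left(- \frac{1}{2734}\right) \left(-2882\right)} = \frac{1}{36041 + \frac{1441}{2734}} = \frac{1}{\frac{98537535}{2734}} = \frac{2734}{98537535}$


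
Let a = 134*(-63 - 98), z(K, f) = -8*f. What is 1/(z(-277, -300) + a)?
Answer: -1/19174 ≈ -5.2154e-5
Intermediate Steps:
a = -21574 (a = 134*(-161) = -21574)
1/(z(-277, -300) + a) = 1/(-8*(-300) - 21574) = 1/(2400 - 21574) = 1/(-19174) = -1/19174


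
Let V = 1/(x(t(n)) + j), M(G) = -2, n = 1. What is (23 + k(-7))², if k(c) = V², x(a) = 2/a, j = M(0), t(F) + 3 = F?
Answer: 43264/81 ≈ 534.12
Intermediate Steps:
t(F) = -3 + F
j = -2
V = -⅓ (V = 1/(2/(-3 + 1) - 2) = 1/(2/(-2) - 2) = 1/(2*(-½) - 2) = 1/(-1 - 2) = 1/(-3) = -⅓ ≈ -0.33333)
k(c) = ⅑ (k(c) = (-⅓)² = ⅑)
(23 + k(-7))² = (23 + ⅑)² = (208/9)² = 43264/81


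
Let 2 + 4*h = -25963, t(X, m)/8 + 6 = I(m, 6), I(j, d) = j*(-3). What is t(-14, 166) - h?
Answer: 9837/4 ≈ 2459.3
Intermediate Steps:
I(j, d) = -3*j
t(X, m) = -48 - 24*m (t(X, m) = -48 + 8*(-3*m) = -48 - 24*m)
h = -25965/4 (h = -½ + (¼)*(-25963) = -½ - 25963/4 = -25965/4 ≈ -6491.3)
t(-14, 166) - h = (-48 - 24*166) - 1*(-25965/4) = (-48 - 3984) + 25965/4 = -4032 + 25965/4 = 9837/4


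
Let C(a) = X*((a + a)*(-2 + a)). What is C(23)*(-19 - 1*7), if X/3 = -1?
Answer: 75348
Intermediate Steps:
X = -3 (X = 3*(-1) = -3)
C(a) = -6*a*(-2 + a) (C(a) = -3*(a + a)*(-2 + a) = -3*2*a*(-2 + a) = -6*a*(-2 + a))
C(23)*(-19 - 1*7) = (6*23*(2 - 1*23))*(-19 - 1*7) = (6*23*(2 - 23))*(-19 - 7) = (6*23*(-21))*(-26) = -2898*(-26) = 75348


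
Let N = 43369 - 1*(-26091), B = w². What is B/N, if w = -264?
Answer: 17424/17365 ≈ 1.0034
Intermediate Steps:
B = 69696 (B = (-264)² = 69696)
N = 69460 (N = 43369 + 26091 = 69460)
B/N = 69696/69460 = 69696*(1/69460) = 17424/17365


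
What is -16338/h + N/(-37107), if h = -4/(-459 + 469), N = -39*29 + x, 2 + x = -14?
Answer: 48891502/1197 ≈ 40845.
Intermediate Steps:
x = -16 (x = -2 - 14 = -16)
N = -1147 (N = -39*29 - 16 = -1131 - 16 = -1147)
h = -2/5 (h = -4/10 = (1/10)*(-4) = -2/5 ≈ -0.40000)
-16338/h + N/(-37107) = -16338/(-2/5) - 1147/(-37107) = -16338*(-5/2) - 1147*(-1/37107) = 40845 + 37/1197 = 48891502/1197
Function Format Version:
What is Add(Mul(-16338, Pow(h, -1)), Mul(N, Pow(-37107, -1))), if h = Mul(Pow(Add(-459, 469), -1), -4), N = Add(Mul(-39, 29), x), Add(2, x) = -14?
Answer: Rational(48891502, 1197) ≈ 40845.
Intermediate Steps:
x = -16 (x = Add(-2, -14) = -16)
N = -1147 (N = Add(Mul(-39, 29), -16) = Add(-1131, -16) = -1147)
h = Rational(-2, 5) (h = Mul(Pow(10, -1), -4) = Mul(Rational(1, 10), -4) = Rational(-2, 5) ≈ -0.40000)
Add(Mul(-16338, Pow(h, -1)), Mul(N, Pow(-37107, -1))) = Add(Mul(-16338, Pow(Rational(-2, 5), -1)), Mul(-1147, Pow(-37107, -1))) = Add(Mul(-16338, Rational(-5, 2)), Mul(-1147, Rational(-1, 37107))) = Add(40845, Rational(37, 1197)) = Rational(48891502, 1197)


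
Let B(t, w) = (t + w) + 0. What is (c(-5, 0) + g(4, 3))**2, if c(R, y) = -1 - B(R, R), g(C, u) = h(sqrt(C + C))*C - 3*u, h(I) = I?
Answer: 128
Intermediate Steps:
g(C, u) = -3*u + sqrt(2)*C**(3/2) (g(C, u) = sqrt(C + C)*C - 3*u = sqrt(2*C)*C - 3*u = (sqrt(2)*sqrt(C))*C - 3*u = sqrt(2)*C**(3/2) - 3*u = -3*u + sqrt(2)*C**(3/2))
B(t, w) = t + w
c(R, y) = -1 - 2*R (c(R, y) = -1 - (R + R) = -1 - 2*R)
(c(-5, 0) + g(4, 3))**2 = ((-1 - 2*(-5)) + (-3*3 + sqrt(2)*4**(3/2)))**2 = ((-1 + 10) + (-9 + sqrt(2)*8))**2 = (9 + (-9 + 8*sqrt(2)))**2 = (8*sqrt(2))**2 = 128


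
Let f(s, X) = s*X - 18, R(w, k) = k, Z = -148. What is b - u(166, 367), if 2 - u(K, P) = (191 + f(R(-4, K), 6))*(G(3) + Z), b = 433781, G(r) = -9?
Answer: 250246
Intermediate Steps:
f(s, X) = -18 + X*s (f(s, X) = X*s - 18 = -18 + X*s)
u(K, P) = 27163 + 942*K (u(K, P) = 2 - (191 + (-18 + 6*K))*(-9 - 148) = 2 - (173 + 6*K)*(-157) = 2 - (-27161 - 942*K) = 2 + (27161 + 942*K) = 27163 + 942*K)
b - u(166, 367) = 433781 - (27163 + 942*166) = 433781 - (27163 + 156372) = 433781 - 1*183535 = 433781 - 183535 = 250246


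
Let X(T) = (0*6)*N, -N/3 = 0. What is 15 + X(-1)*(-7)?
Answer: 15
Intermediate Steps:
N = 0 (N = -3*0 = 0)
X(T) = 0 (X(T) = (0*6)*0 = 0*0 = 0)
15 + X(-1)*(-7) = 15 + 0*(-7) = 15 + 0 = 15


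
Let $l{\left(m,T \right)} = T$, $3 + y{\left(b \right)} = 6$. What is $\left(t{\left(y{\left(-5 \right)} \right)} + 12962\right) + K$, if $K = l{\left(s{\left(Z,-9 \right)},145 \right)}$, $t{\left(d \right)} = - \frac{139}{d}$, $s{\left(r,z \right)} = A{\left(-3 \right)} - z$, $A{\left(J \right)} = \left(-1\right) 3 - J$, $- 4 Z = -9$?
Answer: $\frac{39182}{3} \approx 13061.0$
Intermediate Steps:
$Z = \frac{9}{4}$ ($Z = \left(- \frac{1}{4}\right) \left(-9\right) = \frac{9}{4} \approx 2.25$)
$y{\left(b \right)} = 3$ ($y{\left(b \right)} = -3 + 6 = 3$)
$A{\left(J \right)} = -3 - J$
$s{\left(r,z \right)} = - z$ ($s{\left(r,z \right)} = \left(-3 - -3\right) - z = \left(-3 + 3\right) - z = 0 - z = - z$)
$K = 145$
$\left(t{\left(y{\left(-5 \right)} \right)} + 12962\right) + K = \left(- \frac{139}{3} + 12962\right) + 145 = \frac{38747}{3} + 145 = \frac{39182}{3}$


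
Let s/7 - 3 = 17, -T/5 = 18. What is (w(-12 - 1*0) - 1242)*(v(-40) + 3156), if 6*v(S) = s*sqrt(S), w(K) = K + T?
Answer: -4241664 - 62720*I*sqrt(10) ≈ -4.2417e+6 - 1.9834e+5*I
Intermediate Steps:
T = -90 (T = -5*18 = -90)
w(K) = -90 + K (w(K) = K - 90 = -90 + K)
s = 140 (s = 21 + 7*17 = 21 + 119 = 140)
v(S) = 70*sqrt(S)/3 (v(S) = (140*sqrt(S))/6 = 70*sqrt(S)/3)
(w(-12 - 1*0) - 1242)*(v(-40) + 3156) = ((-90 + (-12 - 1*0)) - 1242)*(70*sqrt(-40)/3 + 3156) = ((-90 + (-12 + 0)) - 1242)*(70*(2*I*sqrt(10))/3 + 3156) = ((-90 - 12) - 1242)*(140*I*sqrt(10)/3 + 3156) = (-102 - 1242)*(3156 + 140*I*sqrt(10)/3) = -1344*(3156 + 140*I*sqrt(10)/3) = -4241664 - 62720*I*sqrt(10)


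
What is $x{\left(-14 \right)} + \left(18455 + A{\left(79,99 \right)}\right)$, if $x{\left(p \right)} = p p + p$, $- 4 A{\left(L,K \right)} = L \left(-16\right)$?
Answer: $18953$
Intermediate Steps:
$A{\left(L,K \right)} = 4 L$ ($A{\left(L,K \right)} = - \frac{L \left(-16\right)}{4} = - \frac{\left(-16\right) L}{4} = 4 L$)
$x{\left(p \right)} = p + p^{2}$ ($x{\left(p \right)} = p^{2} + p = p + p^{2}$)
$x{\left(-14 \right)} + \left(18455 + A{\left(79,99 \right)}\right) = - 14 \left(1 - 14\right) + \left(18455 + 4 \cdot 79\right) = \left(-14\right) \left(-13\right) + \left(18455 + 316\right) = 182 + 18771 = 18953$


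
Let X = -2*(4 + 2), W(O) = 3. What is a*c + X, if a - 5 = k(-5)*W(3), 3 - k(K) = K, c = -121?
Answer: -3521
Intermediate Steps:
k(K) = 3 - K
X = -12 (X = -2*6 = -12)
a = 29 (a = 5 + (3 - 1*(-5))*3 = 5 + (3 + 5)*3 = 5 + 8*3 = 5 + 24 = 29)
a*c + X = 29*(-121) - 12 = -3509 - 12 = -3521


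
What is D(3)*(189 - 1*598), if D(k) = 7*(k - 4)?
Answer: 2863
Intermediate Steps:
D(k) = -28 + 7*k (D(k) = 7*(-4 + k) = -28 + 7*k)
D(3)*(189 - 1*598) = (-28 + 7*3)*(189 - 1*598) = (-28 + 21)*(189 - 598) = -7*(-409) = 2863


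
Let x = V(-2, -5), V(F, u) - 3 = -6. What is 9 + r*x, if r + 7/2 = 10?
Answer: -21/2 ≈ -10.500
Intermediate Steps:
V(F, u) = -3 (V(F, u) = 3 - 6 = -3)
r = 13/2 (r = -7/2 + 10 = 13/2 ≈ 6.5000)
x = -3
9 + r*x = 9 + (13/2)*(-3) = 9 - 39/2 = -21/2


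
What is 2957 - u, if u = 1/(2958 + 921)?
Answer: 11470202/3879 ≈ 2957.0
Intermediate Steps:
u = 1/3879 ≈ 0.00025780
2957 - u = 2957 - 1*1/3879 = 2957 - 1/3879 = 11470202/3879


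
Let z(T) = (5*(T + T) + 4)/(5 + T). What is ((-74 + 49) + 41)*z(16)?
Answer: 2624/21 ≈ 124.95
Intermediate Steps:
z(T) = (4 + 10*T)/(5 + T) (z(T) = (5*(2*T) + 4)/(5 + T) = (10*T + 4)/(5 + T) = (4 + 10*T)/(5 + T))
((-74 + 49) + 41)*z(16) = ((-74 + 49) + 41)*(2*(2 + 5*16)/(5 + 16)) = (-25 + 41)*(2*(2 + 80)/21) = 16*(2*(1/21)*82) = 16*(164/21) = 2624/21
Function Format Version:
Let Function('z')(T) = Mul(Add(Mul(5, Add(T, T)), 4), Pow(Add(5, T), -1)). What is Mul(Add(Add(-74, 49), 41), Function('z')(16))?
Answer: Rational(2624, 21) ≈ 124.95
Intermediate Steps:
Function('z')(T) = Mul(Pow(Add(5, T), -1), Add(4, Mul(10, T))) (Function('z')(T) = Mul(Add(Mul(5, Mul(2, T)), 4), Pow(Add(5, T), -1)) = Mul(Add(Mul(10, T), 4), Pow(Add(5, T), -1)) = Mul(Add(4, Mul(10, T)), Pow(Add(5, T), -1)) = Mul(Pow(Add(5, T), -1), Add(4, Mul(10, T))))
Mul(Add(Add(-74, 49), 41), Function('z')(16)) = Mul(Add(Add(-74, 49), 41), Mul(2, Pow(Add(5, 16), -1), Add(2, Mul(5, 16)))) = Mul(Add(-25, 41), Mul(2, Pow(21, -1), Add(2, 80))) = Mul(16, Mul(2, Rational(1, 21), 82)) = Mul(16, Rational(164, 21)) = Rational(2624, 21)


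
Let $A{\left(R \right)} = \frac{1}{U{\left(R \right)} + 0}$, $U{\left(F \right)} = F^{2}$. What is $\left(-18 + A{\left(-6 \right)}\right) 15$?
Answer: $- \frac{3235}{12} \approx -269.58$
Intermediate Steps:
$A{\left(R \right)} = \frac{1}{R^{2}}$ ($A{\left(R \right)} = \frac{1}{R^{2} + 0} = \frac{1}{R^{2}}$)
$\left(-18 + A{\left(-6 \right)}\right) 15 = \left(-18 + \frac{1}{36}\right) 15 = \left(- \frac{647}{36}\right) 15 = - \frac{3235}{12}$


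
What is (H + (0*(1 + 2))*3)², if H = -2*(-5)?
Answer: 100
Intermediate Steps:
H = 10
(H + (0*(1 + 2))*3)² = (10 + (0*(1 + 2))*3)² = (10 + (0*3)*3)² = (10 + 0*3)² = (10 + 0)² = 10² = 100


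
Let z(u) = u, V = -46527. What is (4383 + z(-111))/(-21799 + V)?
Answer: -2136/34163 ≈ -0.062524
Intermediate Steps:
(4383 + z(-111))/(-21799 + V) = (4383 - 111)/(-21799 - 46527) = 4272/(-68326) = 4272*(-1/68326) = -2136/34163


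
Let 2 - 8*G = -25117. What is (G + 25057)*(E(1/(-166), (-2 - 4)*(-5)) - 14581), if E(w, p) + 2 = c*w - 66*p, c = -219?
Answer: -620159587425/1328 ≈ -4.6699e+8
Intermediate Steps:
G = 25119/8 (G = 1/4 - 1/8*(-25117) = 1/4 + 25117/8 = 25119/8 ≈ 3139.9)
E(w, p) = -2 - 219*w - 66*p (E(w, p) = -2 + (-219*w - 66*p) = -2 - 219*w - 66*p)
(G + 25057)*(E(1/(-166), (-2 - 4)*(-5)) - 14581) = (25119/8 + 25057)*((-2 - 219/(-166) - 66*(-2 - 4)*(-5)) - 14581) = 225575*((-2 - 219*(-1)/166 - (-396)*(-5)) - 14581)/8 = 225575*((-2 - 219*(-1/166) - 66*30) - 14581)/8 = 225575*((-2 + 219/166 - 1980) - 14581)/8 = 225575*(-328793/166 - 14581)/8 = (225575/8)*(-2749239/166) = -620159587425/1328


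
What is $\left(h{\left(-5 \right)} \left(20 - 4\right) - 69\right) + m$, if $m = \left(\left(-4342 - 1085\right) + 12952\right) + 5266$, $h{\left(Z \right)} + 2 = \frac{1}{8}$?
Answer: $12692$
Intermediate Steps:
$h{\left(Z \right)} = - \frac{15}{8}$ ($h{\left(Z \right)} = -2 + \frac{1}{8} = - \frac{15}{8}$)
$m = 12791$ ($m = \left(-5427 + 12952\right) + 5266 = 7525 + 5266 = 12791$)
$\left(h{\left(-5 \right)} \left(20 - 4\right) - 69\right) + m = \left(- \frac{15 \left(20 - 4\right)}{8} - 69\right) + 12791 = \left(\left(- \frac{15}{8}\right) 16 - 69\right) + 12791 = \left(-30 - 69\right) + 12791 = -99 + 12791 = 12692$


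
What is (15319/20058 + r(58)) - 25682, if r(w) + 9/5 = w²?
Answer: -2238376147/100290 ≈ -22319.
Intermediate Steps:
r(w) = -9/5 + w²
(15319/20058 + r(58)) - 25682 = (15319/20058 + (-9/5 + 58²)) - 25682 = (15319*(1/20058) + (-9/5 + 3364)) - 25682 = (15319/20058 + 16811/5) - 25682 = 337271633/100290 - 25682 = -2238376147/100290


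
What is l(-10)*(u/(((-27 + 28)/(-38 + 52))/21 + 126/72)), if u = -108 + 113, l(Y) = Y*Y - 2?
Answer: 288120/1031 ≈ 279.46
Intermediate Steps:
l(Y) = -2 + Y² (l(Y) = Y² - 2 = -2 + Y²)
u = 5
l(-10)*(u/(((-27 + 28)/(-38 + 52))/21 + 126/72)) = (-2 + (-10)²)*(5/(((-27 + 28)/(-38 + 52))/21 + 126/72)) = (-2 + 100)*(5/((1/14)*(1/21) + 126*(1/72))) = 98*(5/((1*(1/14))*(1/21) + 7/4)) = 98*(5/((1/14)*(1/21) + 7/4)) = 98*(5/(1/294 + 7/4)) = 98*(5/(1031/588)) = 98*(5*(588/1031)) = 98*(2940/1031) = 288120/1031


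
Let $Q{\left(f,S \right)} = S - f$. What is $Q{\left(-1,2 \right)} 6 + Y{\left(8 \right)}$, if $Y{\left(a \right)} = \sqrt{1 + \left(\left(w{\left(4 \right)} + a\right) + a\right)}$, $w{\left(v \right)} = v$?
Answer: $18 + \sqrt{21} \approx 22.583$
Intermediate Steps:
$Y{\left(a \right)} = \sqrt{5 + 2 a}$ ($Y{\left(a \right)} = \sqrt{1 + \left(\left(4 + a\right) + a\right)} = \sqrt{1 + \left(4 + 2 a\right)} = \sqrt{5 + 2 a}$)
$Q{\left(-1,2 \right)} 6 + Y{\left(8 \right)} = \left(2 - -1\right) 6 + \sqrt{5 + 2 \cdot 8} = \left(2 + 1\right) 6 + \sqrt{5 + 16} = 3 \cdot 6 + \sqrt{21} = 18 + \sqrt{21}$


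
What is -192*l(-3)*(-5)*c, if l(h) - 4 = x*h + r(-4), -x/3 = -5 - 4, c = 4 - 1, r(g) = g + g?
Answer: -244800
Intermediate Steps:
r(g) = 2*g
c = 3
x = 27 (x = -3*(-5 - 4) = -3*(-9) = 27)
l(h) = -4 + 27*h (l(h) = 4 + (27*h + 2*(-4)) = 4 + (27*h - 8) = 4 + (-8 + 27*h) = -4 + 27*h)
-192*l(-3)*(-5)*c = -192*(-4 + 27*(-3))*(-5)*3 = -192*(-4 - 81)*(-5)*3 = -192*(-85*(-5))*3 = -81600*3 = -192*1275 = -244800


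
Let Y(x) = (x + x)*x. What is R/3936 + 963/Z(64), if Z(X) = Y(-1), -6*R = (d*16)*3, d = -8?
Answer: 118453/246 ≈ 481.52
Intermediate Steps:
R = 64 (R = -(-8*16)*3/6 = -(-64)*3/3 = -1/6*(-384) = 64)
Y(x) = 2*x**2 (Y(x) = (2*x)*x = 2*x**2)
Z(X) = 2 (Z(X) = 2*(-1)**2 = 2*1 = 2)
R/3936 + 963/Z(64) = 64/3936 + 963/2 = 64*(1/3936) + 963*(1/2) = 2/123 + 963/2 = 118453/246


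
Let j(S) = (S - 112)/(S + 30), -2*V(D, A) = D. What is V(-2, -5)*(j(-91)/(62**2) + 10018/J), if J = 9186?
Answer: 1175462735/1076985012 ≈ 1.0914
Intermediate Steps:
V(D, A) = -D/2
j(S) = (-112 + S)/(30 + S)
V(-2, -5)*(j(-91)/(62**2) + 10018/J) = (-1/2*(-2))*(((-112 - 91)/(30 - 91))/(62**2) + 10018/9186) = 1*((-203/(-61))/3844 + 10018*(1/9186)) = 1*(-1/61*(-203)*(1/3844) + 5009/4593) = 1*((203/61)*(1/3844) + 5009/4593) = 1*(203/234484 + 5009/4593) = 1*(1175462735/1076985012) = 1175462735/1076985012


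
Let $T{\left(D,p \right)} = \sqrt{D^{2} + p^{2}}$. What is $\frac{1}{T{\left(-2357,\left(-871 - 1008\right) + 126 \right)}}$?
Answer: $\frac{\sqrt{8628458}}{8628458} \approx 0.00034043$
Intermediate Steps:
$\frac{1}{T{\left(-2357,\left(-871 - 1008\right) + 126 \right)}} = \frac{1}{\sqrt{\left(-2357\right)^{2} + \left(\left(-871 - 1008\right) + 126\right)^{2}}} = \frac{1}{\sqrt{5555449 + \left(-1879 + 126\right)^{2}}} = \frac{1}{\sqrt{5555449 + \left(-1753\right)^{2}}} = \frac{1}{\sqrt{5555449 + 3073009}} = \frac{1}{\sqrt{8628458}} = \frac{\sqrt{8628458}}{8628458}$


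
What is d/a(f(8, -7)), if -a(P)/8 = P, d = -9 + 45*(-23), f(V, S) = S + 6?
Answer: -261/2 ≈ -130.50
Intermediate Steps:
f(V, S) = 6 + S
d = -1044 (d = -9 - 1035 = -1044)
a(P) = -8*P
d/a(f(8, -7)) = -1044*(-1/(8*(6 - 7))) = -1044/((-8*(-1))) = -1044/8 = -1044*1/8 = -261/2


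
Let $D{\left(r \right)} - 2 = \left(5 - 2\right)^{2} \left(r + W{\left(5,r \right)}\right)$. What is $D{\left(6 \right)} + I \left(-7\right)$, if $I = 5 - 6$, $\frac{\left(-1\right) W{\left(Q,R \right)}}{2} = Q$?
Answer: $-27$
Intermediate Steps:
$W{\left(Q,R \right)} = - 2 Q$
$I = -1$ ($I = 5 - 6 = -1$)
$D{\left(r \right)} = -88 + 9 r$ ($D{\left(r \right)} = 2 + \left(5 - 2\right)^{2} \left(r - 10\right) = 2 + 3^{2} \left(r - 10\right) = 2 + 9 \left(-10 + r\right) = 2 + \left(-90 + 9 r\right) = -88 + 9 r$)
$D{\left(6 \right)} + I \left(-7\right) = \left(-88 + 9 \cdot 6\right) - -7 = \left(-88 + 54\right) + 7 = -34 + 7 = -27$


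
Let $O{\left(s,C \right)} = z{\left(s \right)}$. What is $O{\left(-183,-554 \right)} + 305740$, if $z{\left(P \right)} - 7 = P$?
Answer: $305564$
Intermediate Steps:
$z{\left(P \right)} = 7 + P$
$O{\left(s,C \right)} = 7 + s$
$O{\left(-183,-554 \right)} + 305740 = \left(7 - 183\right) + 305740 = -176 + 305740 = 305564$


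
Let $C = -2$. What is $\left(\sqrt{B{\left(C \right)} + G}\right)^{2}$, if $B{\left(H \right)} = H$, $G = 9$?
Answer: $7$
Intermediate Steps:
$\left(\sqrt{B{\left(C \right)} + G}\right)^{2} = \left(\sqrt{-2 + 9}\right)^{2} = \left(\sqrt{7}\right)^{2} = 7$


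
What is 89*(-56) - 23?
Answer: -5007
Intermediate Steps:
89*(-56) - 23 = -4984 - 23 = -5007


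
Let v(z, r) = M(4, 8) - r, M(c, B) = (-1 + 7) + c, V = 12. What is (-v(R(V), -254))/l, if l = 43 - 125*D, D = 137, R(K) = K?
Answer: 44/2847 ≈ 0.015455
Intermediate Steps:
M(c, B) = 6 + c
v(z, r) = 10 - r (v(z, r) = (6 + 4) - r = 10 - r)
l = -17082 (l = 43 - 125*137 = 43 - 17125 = -17082)
(-v(R(V), -254))/l = -(10 - 1*(-254))/(-17082) = -(10 + 254)*(-1/17082) = -1*264*(-1/17082) = -264*(-1/17082) = 44/2847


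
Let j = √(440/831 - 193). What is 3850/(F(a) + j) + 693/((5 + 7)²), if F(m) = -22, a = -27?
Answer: 77*(√132912633 - 646518*I)/(16*(√132912633 + 18282*I)) ≈ -120.4 - 78.958*I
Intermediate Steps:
j = I*√132912633/831 (j = √(440*(1/831) - 193) = √(440/831 - 193) = √(-159943/831) = I*√132912633/831 ≈ 13.873*I)
3850/(F(a) + j) + 693/((5 + 7)²) = 3850/(-22 + I*√132912633/831) + 693/((5 + 7)²) = 3850/(-22 + I*√132912633/831) + 693/(12²) = 3850/(-22 + I*√132912633/831) + 693/144 = 3850/(-22 + I*√132912633/831) + 693*(1/144) = 3850/(-22 + I*√132912633/831) + 77/16 = 77/16 + 3850/(-22 + I*√132912633/831)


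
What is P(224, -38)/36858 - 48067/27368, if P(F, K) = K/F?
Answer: -24803213803/14122216416 ≈ -1.7563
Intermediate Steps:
P(224, -38)/36858 - 48067/27368 = -38/224/36858 - 48067/27368 = -38*1/224*(1/36858) - 48067*1/27368 = -19/112*1/36858 - 48067/27368 = -19/4128096 - 48067/27368 = -24803213803/14122216416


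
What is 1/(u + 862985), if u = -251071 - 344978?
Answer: 1/266936 ≈ 3.7462e-6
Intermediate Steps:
u = -596049
1/(u + 862985) = 1/(-596049 + 862985) = 1/266936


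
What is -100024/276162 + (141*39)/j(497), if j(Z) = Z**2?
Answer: -11594106689/34107249729 ≈ -0.33993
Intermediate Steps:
-100024/276162 + (141*39)/j(497) = -100024/276162 + (141*39)/(497**2) = -100024*1/276162 + 5499/247009 = -50012/138081 + 5499*(1/247009) = -50012/138081 + 5499/247009 = -11594106689/34107249729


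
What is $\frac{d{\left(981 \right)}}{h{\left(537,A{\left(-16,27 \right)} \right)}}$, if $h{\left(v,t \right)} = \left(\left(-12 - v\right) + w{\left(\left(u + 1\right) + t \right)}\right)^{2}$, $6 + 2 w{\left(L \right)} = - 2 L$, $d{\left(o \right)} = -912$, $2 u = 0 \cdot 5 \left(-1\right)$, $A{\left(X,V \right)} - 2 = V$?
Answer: $- \frac{76}{28227} \approx -0.0026925$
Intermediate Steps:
$A{\left(X,V \right)} = 2 + V$
$u = 0$ ($u = \frac{0 \cdot 5 \left(-1\right)}{2} = \frac{0 \left(-1\right)}{2} = \frac{1}{2} \cdot 0 = 0$)
$w{\left(L \right)} = -3 - L$ ($w{\left(L \right)} = -3 + \frac{\left(-2\right) L}{2} = -3 - L$)
$h{\left(v,t \right)} = \left(-16 - t - v\right)^{2}$ ($h{\left(v,t \right)} = \left(\left(-12 - v\right) - \left(4 + t\right)\right)^{2} = \left(-16 - t - v\right)^{2}$)
$\frac{d{\left(981 \right)}}{h{\left(537,A{\left(-16,27 \right)} \right)}} = - \frac{912}{\left(16 + \left(2 + 27\right) + 537\right)^{2}} = - \frac{912}{\left(16 + 29 + 537\right)^{2}} = - \frac{912}{582^{2}} = - \frac{912}{338724} = \left(-912\right) \frac{1}{338724} = - \frac{76}{28227}$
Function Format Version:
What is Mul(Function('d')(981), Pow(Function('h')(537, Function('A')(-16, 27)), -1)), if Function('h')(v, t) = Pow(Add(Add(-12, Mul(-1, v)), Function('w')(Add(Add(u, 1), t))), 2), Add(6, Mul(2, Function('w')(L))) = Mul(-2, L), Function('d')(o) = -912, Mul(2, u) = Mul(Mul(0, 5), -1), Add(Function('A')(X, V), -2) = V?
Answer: Rational(-76, 28227) ≈ -0.0026925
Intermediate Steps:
Function('A')(X, V) = Add(2, V)
u = 0 (u = Mul(Rational(1, 2), Mul(Mul(0, 5), -1)) = Mul(Rational(1, 2), Mul(0, -1)) = Mul(Rational(1, 2), 0) = 0)
Function('w')(L) = Add(-3, Mul(-1, L)) (Function('w')(L) = Add(-3, Mul(Rational(1, 2), Mul(-2, L))) = Add(-3, Mul(-1, L)))
Function('h')(v, t) = Pow(Add(-16, Mul(-1, t), Mul(-1, v)), 2) (Function('h')(v, t) = Pow(Add(Add(-12, Mul(-1, v)), Add(-3, Mul(-1, Add(Add(0, 1), t)))), 2) = Pow(Add(Add(-12, Mul(-1, v)), Add(-3, Mul(-1, Add(1, t)))), 2) = Pow(Add(Add(-12, Mul(-1, v)), Add(-3, Add(-1, Mul(-1, t)))), 2) = Pow(Add(Add(-12, Mul(-1, v)), Add(-4, Mul(-1, t))), 2) = Pow(Add(-16, Mul(-1, t), Mul(-1, v)), 2))
Mul(Function('d')(981), Pow(Function('h')(537, Function('A')(-16, 27)), -1)) = Mul(-912, Pow(Pow(Add(16, Add(2, 27), 537), 2), -1)) = Mul(-912, Pow(Pow(Add(16, 29, 537), 2), -1)) = Mul(-912, Pow(Pow(582, 2), -1)) = Mul(-912, Pow(338724, -1)) = Mul(-912, Rational(1, 338724)) = Rational(-76, 28227)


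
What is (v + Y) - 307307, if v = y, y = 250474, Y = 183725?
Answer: 126892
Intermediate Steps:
v = 250474
(v + Y) - 307307 = (250474 + 183725) - 307307 = 434199 - 307307 = 126892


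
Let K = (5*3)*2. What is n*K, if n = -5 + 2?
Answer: -90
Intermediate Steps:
n = -3
K = 30 (K = 15*2 = 30)
n*K = -3*30 = -90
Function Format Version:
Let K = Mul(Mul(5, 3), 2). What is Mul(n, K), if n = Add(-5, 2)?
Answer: -90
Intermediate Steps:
n = -3
K = 30 (K = Mul(15, 2) = 30)
Mul(n, K) = Mul(-3, 30) = -90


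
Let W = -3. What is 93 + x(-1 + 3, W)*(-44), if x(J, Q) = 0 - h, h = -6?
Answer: -171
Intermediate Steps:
x(J, Q) = 6 (x(J, Q) = 0 - 1*(-6) = 0 + 6 = 6)
93 + x(-1 + 3, W)*(-44) = 93 + 6*(-44) = 93 - 264 = -171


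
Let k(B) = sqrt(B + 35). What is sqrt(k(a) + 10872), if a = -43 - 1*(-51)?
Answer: sqrt(10872 + sqrt(43)) ≈ 104.30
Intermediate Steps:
a = 8 (a = -43 + 51 = 8)
k(B) = sqrt(35 + B)
sqrt(k(a) + 10872) = sqrt(sqrt(35 + 8) + 10872) = sqrt(sqrt(43) + 10872) = sqrt(10872 + sqrt(43))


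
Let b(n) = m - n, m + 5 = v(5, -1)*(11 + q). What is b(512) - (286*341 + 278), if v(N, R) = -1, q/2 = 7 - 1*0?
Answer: -98346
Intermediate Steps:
q = 14 (q = 2*(7 - 1*0) = 2*(7 + 0) = 2*7 = 14)
m = -30 (m = -5 - (11 + 14) = -5 - 1*25 = -5 - 25 = -30)
b(n) = -30 - n
b(512) - (286*341 + 278) = (-30 - 1*512) - (286*341 + 278) = (-30 - 512) - (97526 + 278) = -542 - 1*97804 = -542 - 97804 = -98346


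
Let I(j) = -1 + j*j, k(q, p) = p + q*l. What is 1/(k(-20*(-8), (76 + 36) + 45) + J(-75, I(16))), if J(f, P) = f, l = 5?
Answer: 1/882 ≈ 0.0011338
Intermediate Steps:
k(q, p) = p + 5*q (k(q, p) = p + q*5 = p + 5*q)
I(j) = -1 + j**2
1/(k(-20*(-8), (76 + 36) + 45) + J(-75, I(16))) = 1/((((76 + 36) + 45) + 5*(-20*(-8))) - 75) = 1/(((112 + 45) + 5*160) - 75) = 1/((157 + 800) - 75) = 1/(957 - 75) = 1/882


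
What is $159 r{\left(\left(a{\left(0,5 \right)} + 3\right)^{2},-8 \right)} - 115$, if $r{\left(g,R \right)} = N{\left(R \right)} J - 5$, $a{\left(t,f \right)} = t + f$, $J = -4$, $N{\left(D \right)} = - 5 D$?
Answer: $-26350$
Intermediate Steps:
$a{\left(t,f \right)} = f + t$
$r{\left(g,R \right)} = -5 + 20 R$ ($r{\left(g,R \right)} = - 5 R \left(-4\right) - 5 = 20 R - 5 = -5 + 20 R$)
$159 r{\left(\left(a{\left(0,5 \right)} + 3\right)^{2},-8 \right)} - 115 = 159 \left(-5 + 20 \left(-8\right)\right) - 115 = 159 \left(-5 - 160\right) - 115 = 159 \left(-165\right) - 115 = -26235 - 115 = -26350$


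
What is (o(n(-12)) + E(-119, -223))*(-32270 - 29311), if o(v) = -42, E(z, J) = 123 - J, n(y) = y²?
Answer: -18720624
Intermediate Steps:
(o(n(-12)) + E(-119, -223))*(-32270 - 29311) = (-42 + (123 - 1*(-223)))*(-32270 - 29311) = (-42 + (123 + 223))*(-61581) = (-42 + 346)*(-61581) = 304*(-61581) = -18720624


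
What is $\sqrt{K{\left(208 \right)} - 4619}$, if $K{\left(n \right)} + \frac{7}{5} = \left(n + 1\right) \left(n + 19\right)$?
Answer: $\frac{\sqrt{1070565}}{5} \approx 206.94$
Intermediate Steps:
$K{\left(n \right)} = - \frac{7}{5} + \left(1 + n\right) \left(19 + n\right)$ ($K{\left(n \right)} = - \frac{7}{5} + \left(n + 1\right) \left(n + 19\right) = - \frac{7}{5} + \left(1 + n\right) \left(19 + n\right)$)
$\sqrt{K{\left(208 \right)} - 4619} = \sqrt{\left(\frac{88}{5} + 208^{2} + 20 \cdot 208\right) - 4619} = \sqrt{\left(\frac{88}{5} + 43264 + 4160\right) - 4619} = \sqrt{\frac{237208}{5} - 4619} = \sqrt{\frac{214113}{5}} = \frac{\sqrt{1070565}}{5}$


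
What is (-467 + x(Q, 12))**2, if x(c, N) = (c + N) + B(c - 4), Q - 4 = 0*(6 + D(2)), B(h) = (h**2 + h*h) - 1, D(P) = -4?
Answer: 204304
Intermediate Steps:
B(h) = -1 + 2*h**2 (B(h) = (h**2 + h**2) - 1 = 2*h**2 - 1 = -1 + 2*h**2)
Q = 4 (Q = 4 + 0*(6 - 4) = 4 + 0*2 = 4 + 0 = 4)
x(c, N) = -1 + N + c + 2*(-4 + c)**2 (x(c, N) = (c + N) + (-1 + 2*(c - 4)**2) = (N + c) + (-1 + 2*(-4 + c)**2) = -1 + N + c + 2*(-4 + c)**2)
(-467 + x(Q, 12))**2 = (-467 + (-1 + 12 + 4 + 2*(-4 + 4)**2))**2 = (-467 + (-1 + 12 + 4 + 2*0**2))**2 = (-467 + (-1 + 12 + 4 + 2*0))**2 = (-467 + (-1 + 12 + 4 + 0))**2 = (-467 + 15)**2 = (-452)**2 = 204304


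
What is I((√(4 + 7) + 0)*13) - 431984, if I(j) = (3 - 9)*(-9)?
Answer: -431930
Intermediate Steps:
I(j) = 54 (I(j) = -6*(-9) = 54)
I((√(4 + 7) + 0)*13) - 431984 = 54 - 431984 = -431930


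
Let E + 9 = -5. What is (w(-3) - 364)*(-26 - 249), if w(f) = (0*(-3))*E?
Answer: 100100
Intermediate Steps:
E = -14 (E = -9 - 5 = -14)
w(f) = 0 (w(f) = (0*(-3))*(-14) = 0*(-14) = 0)
(w(-3) - 364)*(-26 - 249) = (0 - 364)*(-26 - 249) = -364*(-275) = 100100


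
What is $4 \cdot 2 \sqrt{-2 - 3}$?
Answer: $8 i \sqrt{5} \approx 17.889 i$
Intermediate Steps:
$4 \cdot 2 \sqrt{-2 - 3} = 8 \sqrt{-5} = 8 i \sqrt{5}$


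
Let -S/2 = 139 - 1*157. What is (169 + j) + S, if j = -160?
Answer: 45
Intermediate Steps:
S = 36 (S = -2*(139 - 1*157) = -2*(139 - 157) = -2*(-18) = 36)
(169 + j) + S = (169 - 160) + 36 = 9 + 36 = 45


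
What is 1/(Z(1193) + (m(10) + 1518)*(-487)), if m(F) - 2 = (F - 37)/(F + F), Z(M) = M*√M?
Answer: -295833020/218113764883001 - 477200*√1193/218113764883001 ≈ -1.4319e-6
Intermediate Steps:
Z(M) = M^(3/2)
m(F) = 2 + (-37 + F)/(2*F) (m(F) = 2 + (F - 37)/(F + F) = 2 + (-37 + F)/((2*F)) = 2 + (-37 + F)*(1/(2*F)) = 2 + (-37 + F)/(2*F))
1/(Z(1193) + (m(10) + 1518)*(-487)) = 1/(1193^(3/2) + ((½)*(-37 + 5*10)/10 + 1518)*(-487)) = 1/(1193*√1193 + ((½)*(⅒)*(-37 + 50) + 1518)*(-487)) = 1/(1193*√1193 + ((½)*(⅒)*13 + 1518)*(-487)) = 1/(1193*√1193 + (13/20 + 1518)*(-487)) = 1/(1193*√1193 + (30373/20)*(-487)) = 1/(1193*√1193 - 14791651/20) = 1/(-14791651/20 + 1193*√1193)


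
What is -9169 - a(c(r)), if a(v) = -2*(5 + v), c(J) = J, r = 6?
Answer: -9147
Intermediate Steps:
a(v) = -10 - 2*v
-9169 - a(c(r)) = -9169 - (-10 - 2*6) = -9169 - (-10 - 12) = -9169 - 1*(-22) = -9169 + 22 = -9147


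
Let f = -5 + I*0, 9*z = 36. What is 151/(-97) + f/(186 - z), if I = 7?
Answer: -27967/17654 ≈ -1.5842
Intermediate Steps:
z = 4 (z = (⅑)*36 = 4)
f = -5 (f = -5 + 7*0 = -5 + 0 = -5)
151/(-97) + f/(186 - z) = 151/(-97) - 5/(186 - 1*4) = 151*(-1/97) - 5/(186 - 4) = -151/97 - 5/182 = -27967/17654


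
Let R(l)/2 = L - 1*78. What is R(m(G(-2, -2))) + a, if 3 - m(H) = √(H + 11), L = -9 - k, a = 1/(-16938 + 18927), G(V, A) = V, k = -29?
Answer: -230723/1989 ≈ -116.00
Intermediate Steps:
a = 1/1989 ≈ 0.00050277
L = 20 (L = -9 - 1*(-29) = -9 + 29 = 20)
m(H) = 3 - √(11 + H) (m(H) = 3 - √(H + 11) = 3 - √(11 + H))
R(l) = -116 (R(l) = 2*(20 - 1*78) = 2*(20 - 78) = 2*(-58) = -116)
R(m(G(-2, -2))) + a = -116 + 1/1989 = -230723/1989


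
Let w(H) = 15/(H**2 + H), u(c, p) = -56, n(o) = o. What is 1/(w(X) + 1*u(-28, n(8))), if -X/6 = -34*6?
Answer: -99960/5597759 ≈ -0.017857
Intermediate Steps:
X = 1224 (X = -(-204)*6 = -6*(-204) = 1224)
w(H) = 15/(H + H**2)
1/(w(X) + 1*u(-28, n(8))) = 1/(15/(1224*(1 + 1224)) + 1*(-56)) = 1/(15*(1/1224)/1225 - 56) = 1/(15*(1/1224)*(1/1225) - 56) = 1/(1/99960 - 56) = 1/(-5597759/99960) = -99960/5597759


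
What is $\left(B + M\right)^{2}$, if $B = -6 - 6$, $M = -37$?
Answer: $2401$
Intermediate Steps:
$B = -12$ ($B = -6 - 6 = -12$)
$\left(B + M\right)^{2} = \left(-12 - 37\right)^{2} = \left(-49\right)^{2} = 2401$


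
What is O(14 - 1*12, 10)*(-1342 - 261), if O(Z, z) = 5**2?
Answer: -40075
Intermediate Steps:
O(Z, z) = 25
O(14 - 1*12, 10)*(-1342 - 261) = 25*(-1342 - 261) = 25*(-1603) = -40075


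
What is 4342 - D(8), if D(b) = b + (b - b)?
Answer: 4334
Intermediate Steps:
D(b) = b (D(b) = b + 0 = b)
4342 - D(8) = 4342 - 1*8 = 4342 - 8 = 4334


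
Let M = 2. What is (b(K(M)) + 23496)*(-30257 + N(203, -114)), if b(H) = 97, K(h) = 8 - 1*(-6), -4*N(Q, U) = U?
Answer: -1426362001/2 ≈ -7.1318e+8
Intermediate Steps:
N(Q, U) = -U/4
K(h) = 14 (K(h) = 8 + 6 = 14)
(b(K(M)) + 23496)*(-30257 + N(203, -114)) = (97 + 23496)*(-30257 - ¼*(-114)) = 23593*(-30257 + 57/2) = 23593*(-60457/2) = -1426362001/2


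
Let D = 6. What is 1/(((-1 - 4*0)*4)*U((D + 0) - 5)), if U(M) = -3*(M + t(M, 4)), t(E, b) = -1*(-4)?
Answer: 1/60 ≈ 0.016667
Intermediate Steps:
t(E, b) = 4
U(M) = -12 - 3*M (U(M) = -3*(M + 4) = -3*(4 + M) = -12 - 3*M)
1/(((-1 - 4*0)*4)*U((D + 0) - 5)) = 1/(((-1 - 4*0)*4)*(-12 - 3*((6 + 0) - 5))) = 1/(((-1 + 0)*4)*(-12 - 3*(6 - 5))) = 1/((-1*4)*(-12 - 3*1)) = 1/(-4*(-12 - 3)) = 1/(-4*(-15)) = 1/60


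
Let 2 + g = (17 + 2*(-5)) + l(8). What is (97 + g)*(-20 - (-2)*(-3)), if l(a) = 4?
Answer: -2756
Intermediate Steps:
g = 9 (g = -2 + ((17 + 2*(-5)) + 4) = -2 + ((17 - 10) + 4) = -2 + (7 + 4) = -2 + 11 = 9)
(97 + g)*(-20 - (-2)*(-3)) = (97 + 9)*(-20 - (-2)*(-3)) = 106*(-20 - 1*6) = 106*(-20 - 6) = 106*(-26) = -2756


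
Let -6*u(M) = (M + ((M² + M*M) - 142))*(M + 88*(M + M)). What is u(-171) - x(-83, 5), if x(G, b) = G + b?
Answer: 586867197/2 ≈ 2.9343e+8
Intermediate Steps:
u(M) = -59*M*(-142 + M + 2*M²)/2 (u(M) = -(M + ((M² + M*M) - 142))*(M + 88*(M + M))/6 = -(M + ((M² + M²) - 142))*(M + 88*(2*M))/6 = -(M + (2*M² - 142))*(M + 176*M)/6 = -(M + (-142 + 2*M²))*177*M/6 = -(-142 + M + 2*M²)*177*M/6 = -59*M*(-142 + M + 2*M²)/2)
u(-171) - x(-83, 5) = (59/2)*(-171)*(142 - 1*(-171) - 2*(-171)²) - (-83 + 5) = (59/2)*(-171)*(142 + 171 - 2*29241) - 1*(-78) = (59/2)*(-171)*(142 + 171 - 58482) + 78 = (59/2)*(-171)*(-58169) + 78 = 586867041/2 + 78 = 586867197/2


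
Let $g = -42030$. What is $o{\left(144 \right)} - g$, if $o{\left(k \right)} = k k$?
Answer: $62766$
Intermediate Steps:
$o{\left(k \right)} = k^{2}$
$o{\left(144 \right)} - g = 144^{2} - -42030 = 20736 + 42030 = 62766$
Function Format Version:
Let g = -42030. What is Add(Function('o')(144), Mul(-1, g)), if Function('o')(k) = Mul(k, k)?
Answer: 62766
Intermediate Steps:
Function('o')(k) = Pow(k, 2)
Add(Function('o')(144), Mul(-1, g)) = Add(Pow(144, 2), Mul(-1, -42030)) = Add(20736, 42030) = 62766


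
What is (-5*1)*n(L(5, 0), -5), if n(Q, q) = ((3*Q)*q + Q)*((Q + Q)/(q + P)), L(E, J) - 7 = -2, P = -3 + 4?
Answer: -875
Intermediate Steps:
P = 1
L(E, J) = 5 (L(E, J) = 7 - 2 = 5)
n(Q, q) = 2*Q*(Q + 3*Q*q)/(1 + q) (n(Q, q) = ((3*Q)*q + Q)*((Q + Q)/(q + 1)) = (3*Q*q + Q)*((2*Q)/(1 + q)) = (Q + 3*Q*q)*(2*Q/(1 + q)) = 2*Q*(Q + 3*Q*q)/(1 + q))
(-5*1)*n(L(5, 0), -5) = (-5*1)*(5²*(2 + 6*(-5))/(1 - 5)) = -125*(2 - 30)/(-4) = -125*(-1)*(-28)/4 = -5*175 = -875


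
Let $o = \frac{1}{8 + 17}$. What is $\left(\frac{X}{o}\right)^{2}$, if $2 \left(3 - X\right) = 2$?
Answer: $2500$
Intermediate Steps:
$X = 2$ ($X = 3 - 1 = 2$)
$o = \frac{1}{25} \approx 0.04$
$\left(\frac{X}{o}\right)^{2} = \left(2 \frac{1}{\frac{1}{25}}\right)^{2} = \left(2 \cdot 25\right)^{2} = 50^{2} = 2500$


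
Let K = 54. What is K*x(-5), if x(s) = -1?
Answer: -54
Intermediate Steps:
K*x(-5) = 54*(-1) = -54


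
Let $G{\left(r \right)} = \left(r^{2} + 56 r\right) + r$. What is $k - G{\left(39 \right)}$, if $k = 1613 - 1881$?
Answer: $-4012$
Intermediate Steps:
$k = -268$
$G{\left(r \right)} = r^{2} + 57 r$
$k - G{\left(39 \right)} = -268 - 39 \left(57 + 39\right) = -268 - 39 \cdot 96 = -268 - 3744 = -4012$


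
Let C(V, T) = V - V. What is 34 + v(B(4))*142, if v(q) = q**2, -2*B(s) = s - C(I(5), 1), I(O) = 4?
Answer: 602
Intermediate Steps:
C(V, T) = 0
B(s) = -s/2 (B(s) = -(s - 1*0)/2 = -(s + 0)/2 = -s/2)
34 + v(B(4))*142 = 34 + (-1/2*4)**2*142 = 34 + (-2)**2*142 = 34 + 4*142 = 34 + 568 = 602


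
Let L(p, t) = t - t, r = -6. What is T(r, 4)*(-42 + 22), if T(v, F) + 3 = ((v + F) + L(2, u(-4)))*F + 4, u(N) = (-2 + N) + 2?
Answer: 140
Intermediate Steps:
u(N) = N
L(p, t) = 0
T(v, F) = 1 + F*(F + v) (T(v, F) = -3 + (((v + F) + 0)*F + 4) = -3 + (((F + v) + 0)*F + 4) = -3 + ((F + v)*F + 4) = -3 + (F*(F + v) + 4) = -3 + (4 + F*(F + v)) = 1 + F*(F + v))
T(r, 4)*(-42 + 22) = (1 + 4² + 4*(-6))*(-42 + 22) = (1 + 16 - 24)*(-20) = -7*(-20) = 140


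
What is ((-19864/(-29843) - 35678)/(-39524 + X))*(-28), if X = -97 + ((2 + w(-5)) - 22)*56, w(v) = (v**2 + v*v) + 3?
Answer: -9937374440/375753213 ≈ -26.447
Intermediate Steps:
w(v) = 3 + 2*v**2 (w(v) = (v**2 + v**2) + 3 = 2*v**2 + 3 = 3 + 2*v**2)
X = 1751 (X = -97 + ((2 + (3 + 2*(-5)**2)) - 22)*56 = -97 + ((2 + (3 + 2*25)) - 22)*56 = -97 + ((2 + (3 + 50)) - 22)*56 = -97 + ((2 + 53) - 22)*56 = -97 + (55 - 22)*56 = -97 + 33*56 = -97 + 1848 = 1751)
((-19864/(-29843) - 35678)/(-39524 + X))*(-28) = ((-19864/(-29843) - 35678)/(-39524 + 1751))*(-28) = ((-19864*(-1/29843) - 35678)/(-37773))*(-28) = ((19864/29843 - 35678)*(-1/37773))*(-28) = -1064718690/29843*(-1/37773)*(-28) = (354906230/375753213)*(-28) = -9937374440/375753213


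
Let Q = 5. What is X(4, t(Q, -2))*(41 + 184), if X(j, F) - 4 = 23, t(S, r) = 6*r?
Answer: 6075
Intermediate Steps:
X(j, F) = 27 (X(j, F) = 4 + 23 = 27)
X(4, t(Q, -2))*(41 + 184) = 27*(41 + 184) = 27*225 = 6075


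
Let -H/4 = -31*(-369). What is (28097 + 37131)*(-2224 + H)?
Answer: -3129639440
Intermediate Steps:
H = -45756 (H = -(-124)*(-369) = -4*11439 = -45756)
(28097 + 37131)*(-2224 + H) = (28097 + 37131)*(-2224 - 45756) = 65228*(-47980) = -3129639440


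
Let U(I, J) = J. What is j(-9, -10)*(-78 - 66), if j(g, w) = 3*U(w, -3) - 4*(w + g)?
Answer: -9648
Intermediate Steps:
j(g, w) = -9 - 4*g - 4*w (j(g, w) = 3*(-3) - 4*(w + g) = -9 - 4*(g + w) = -9 + (-4*g - 4*w) = -9 - 4*g - 4*w)
j(-9, -10)*(-78 - 66) = (-9 - 4*(-9) - 4*(-10))*(-78 - 66) = (-9 + 36 + 40)*(-144) = 67*(-144) = -9648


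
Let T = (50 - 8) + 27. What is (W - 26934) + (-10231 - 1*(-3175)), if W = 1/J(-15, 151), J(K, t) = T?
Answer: -2345309/69 ≈ -33990.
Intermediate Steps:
T = 69 (T = 42 + 27 = 69)
J(K, t) = 69
W = 1/69 ≈ 0.014493
(W - 26934) + (-10231 - 1*(-3175)) = (1/69 - 26934) + (-10231 - 1*(-3175)) = -1858445/69 + (-10231 + 3175) = -1858445/69 - 7056 = -2345309/69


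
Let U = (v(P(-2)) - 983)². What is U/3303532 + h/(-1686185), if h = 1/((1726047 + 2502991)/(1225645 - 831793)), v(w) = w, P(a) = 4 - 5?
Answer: 863071820699875302/2944661241716648245 ≈ 0.29310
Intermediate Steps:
P(a) = -1
U = 968256 (U = (-1 - 983)² = (-984)² = 968256)
h = 196926/2114519 (h = 1/(4229038/393852) = 1/(4229038*(1/393852)) = 1/(2114519/196926) = 196926/2114519 ≈ 0.093130)
U/3303532 + h/(-1686185) = 968256/3303532 + (196926/2114519)/(-1686185) = 968256*(1/3303532) + (196926/2114519)*(-1/1686185) = 242064/825883 - 196926/3565470220015 = 863071820699875302/2944661241716648245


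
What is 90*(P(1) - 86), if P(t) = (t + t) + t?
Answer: -7470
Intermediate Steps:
P(t) = 3*t (P(t) = 2*t + t = 3*t)
90*(P(1) - 86) = 90*(3*1 - 86) = 90*(3 - 86) = 90*(-83) = -7470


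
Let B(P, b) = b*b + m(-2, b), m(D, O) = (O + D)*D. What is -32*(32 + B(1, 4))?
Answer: -1408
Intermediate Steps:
m(D, O) = D*(D + O) (m(D, O) = (D + O)*D = D*(D + O))
B(P, b) = 4 + b² - 2*b (B(P, b) = b*b - 2*(-2 + b) = b² + (4 - 2*b) = 4 + b² - 2*b)
-32*(32 + B(1, 4)) = -32*(32 + (4 + 4² - 2*4)) = -32*(32 + (4 + 16 - 8)) = -32*(32 + 12) = -32*44 = -1408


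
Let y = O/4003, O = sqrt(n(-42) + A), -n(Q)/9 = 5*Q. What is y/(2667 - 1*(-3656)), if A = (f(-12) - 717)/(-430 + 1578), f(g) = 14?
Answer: sqrt(622507879)/14528496206 ≈ 1.7173e-6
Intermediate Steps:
n(Q) = -45*Q
A = -703/1148 (A = (14 - 717)/(-430 + 1578) = -703/1148 ≈ -0.61237)
O = sqrt(622507879)/574 (O = sqrt(-45*(-42) - 703/1148) = sqrt(1890 - 703/1148) = sqrt(2169017/1148) = sqrt(622507879)/574 ≈ 43.467)
y = sqrt(622507879)/2297722 (y = (sqrt(622507879)/574)/4003 = (sqrt(622507879)/574)*(1/4003) = sqrt(622507879)/2297722 ≈ 0.010859)
y/(2667 - 1*(-3656)) = (sqrt(622507879)/2297722)/(2667 - 1*(-3656)) = (sqrt(622507879)/2297722)/(2667 + 3656) = (sqrt(622507879)/2297722)/6323 = (sqrt(622507879)/2297722)*(1/6323) = sqrt(622507879)/14528496206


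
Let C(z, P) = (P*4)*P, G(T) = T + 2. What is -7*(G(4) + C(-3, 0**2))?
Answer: -42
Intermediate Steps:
G(T) = 2 + T
C(z, P) = 4*P**2 (C(z, P) = (4*P)*P = 4*P**2)
-7*(G(4) + C(-3, 0**2)) = -7*((2 + 4) + 4*(0**2)**2) = -7*(6 + 4*0**2) = -7*(6 + 4*0) = -7*(6 + 0) = -7*6 = -42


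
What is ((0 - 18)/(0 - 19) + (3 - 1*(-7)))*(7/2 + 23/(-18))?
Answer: 4160/171 ≈ 24.327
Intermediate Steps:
((0 - 18)/(0 - 19) + (3 - 1*(-7)))*(7/2 + 23/(-18)) = (-18/(-19) + (3 + 7))*(7*(1/2) + 23*(-1/18)) = (-18*(-1/19) + 10)*(7/2 - 23/18) = (18/19 + 10)*(20/9) = (208/19)*(20/9) = 4160/171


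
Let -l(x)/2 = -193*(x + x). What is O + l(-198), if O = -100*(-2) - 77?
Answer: -152733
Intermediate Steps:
O = 123 (O = 200 - 77 = 123)
l(x) = 772*x (l(x) = -(-386)*(x + x) = -(-386)*2*x = -(-772)*x = 772*x)
O + l(-198) = 123 + 772*(-198) = 123 - 152856 = -152733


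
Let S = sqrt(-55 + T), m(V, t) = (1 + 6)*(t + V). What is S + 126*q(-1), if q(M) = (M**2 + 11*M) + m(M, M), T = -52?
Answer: -3024 + I*sqrt(107) ≈ -3024.0 + 10.344*I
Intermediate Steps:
m(V, t) = 7*V + 7*t (m(V, t) = 7*(V + t) = 7*V + 7*t)
S = I*sqrt(107) (S = sqrt(-55 - 52) = sqrt(-107) = I*sqrt(107) ≈ 10.344*I)
q(M) = M**2 + 25*M (q(M) = (M**2 + 11*M) + (7*M + 7*M) = (M**2 + 11*M) + 14*M = M**2 + 25*M)
S + 126*q(-1) = I*sqrt(107) + 126*(-(25 - 1)) = I*sqrt(107) + 126*(-1*24) = I*sqrt(107) + 126*(-24) = I*sqrt(107) - 3024 = -3024 + I*sqrt(107)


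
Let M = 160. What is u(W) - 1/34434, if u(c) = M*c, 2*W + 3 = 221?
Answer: 600528959/34434 ≈ 17440.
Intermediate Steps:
W = 109 (W = -3/2 + (½)*221 = -3/2 + 221/2 = 109)
u(c) = 160*c
u(W) - 1/34434 = 160*109 - 1/34434 = 17440 - 1*1/34434 = 17440 - 1/34434 = 600528959/34434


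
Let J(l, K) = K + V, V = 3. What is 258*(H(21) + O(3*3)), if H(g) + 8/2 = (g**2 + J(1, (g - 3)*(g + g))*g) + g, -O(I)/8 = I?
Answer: 4211850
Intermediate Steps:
O(I) = -8*I
J(l, K) = 3 + K (J(l, K) = K + 3 = 3 + K)
H(g) = -4 + g + g**2 + g*(3 + 2*g*(-3 + g)) (H(g) = -4 + ((g**2 + (3 + (g - 3)*(g + g))*g) + g) = -4 + ((g**2 + (3 + (-3 + g)*(2*g))*g) + g) = -4 + ((g**2 + (3 + 2*g*(-3 + g))*g) + g) = -4 + ((g**2 + g*(3 + 2*g*(-3 + g))) + g) = -4 + (g + g**2 + g*(3 + 2*g*(-3 + g))) = -4 + g + g**2 + g*(3 + 2*g*(-3 + g)))
258*(H(21) + O(3*3)) = 258*((-4 - 5*21**2 + 2*21**3 + 4*21) - 24*3) = 258*((-4 - 5*441 + 2*9261 + 84) - 8*9) = 258*((-4 - 2205 + 18522 + 84) - 72) = 258*(16397 - 72) = 258*16325 = 4211850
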